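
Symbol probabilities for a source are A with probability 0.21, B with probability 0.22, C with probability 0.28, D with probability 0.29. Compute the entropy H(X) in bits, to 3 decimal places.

1.986 bits

H = −Σ pᵢ log₂ pᵢ.
−0.21·log₂(0.21) = 0.4728
−0.22·log₂(0.22) = 0.4806
−0.28·log₂(0.28) = 0.5142
−0.29·log₂(0.29) = 0.5179
Sum ≈ 1.9855 → 1.986 bits.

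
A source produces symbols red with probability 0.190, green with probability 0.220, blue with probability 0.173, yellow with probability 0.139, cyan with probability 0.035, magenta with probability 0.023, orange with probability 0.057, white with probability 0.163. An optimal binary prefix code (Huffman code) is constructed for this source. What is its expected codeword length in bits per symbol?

Repeatedly combine the two least-probable nodes; the expected code length is the sum of the merged weights.
merge 23/1000 + 7/200 → 29/500
merge 57/1000 + 29/500 → 23/200
merge 23/200 + 139/1000 → 127/500
merge 163/1000 + 173/1000 → 42/125
merge 19/100 + 11/50 → 41/100
merge 127/500 + 42/125 → 59/100
merge 41/100 + 59/100 → 1
L = 29/500 + 23/200 + 127/500 + 42/125 + 41/100 + 59/100 + 1 = 2763/1000 = 2.763 bits/symbol.

2.763 bits/symbol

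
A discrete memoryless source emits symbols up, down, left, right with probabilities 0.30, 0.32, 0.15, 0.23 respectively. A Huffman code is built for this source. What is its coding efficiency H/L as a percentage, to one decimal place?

Entropy H = −Σ p log₂ p ≈ 1.9453 bits.
Huffman merges: 3/20+23/100→19/50; 3/10+8/25→31/50; 19/50+31/50→1. L = 2 ≈ 2.0000.
Efficiency = H/L = 1.9453/2.0000 = 97.3%.

97.3%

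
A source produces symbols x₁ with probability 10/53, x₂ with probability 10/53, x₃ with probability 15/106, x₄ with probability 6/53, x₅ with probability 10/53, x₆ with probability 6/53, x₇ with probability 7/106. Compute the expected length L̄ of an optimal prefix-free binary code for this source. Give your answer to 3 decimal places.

2.802 bits/symbol

Repeatedly combine the two least-probable nodes; the expected code length is the sum of the merged weights.
merge 7/106 + 6/53 → 19/106
merge 6/53 + 15/106 → 27/106
merge 19/106 + 10/53 → 39/106
merge 10/53 + 10/53 → 20/53
merge 27/106 + 39/106 → 33/53
merge 20/53 + 33/53 → 1
L = 19/106 + 27/106 + 39/106 + 20/53 + 33/53 + 1 = 297/106 ≈ 2.802 bits/symbol.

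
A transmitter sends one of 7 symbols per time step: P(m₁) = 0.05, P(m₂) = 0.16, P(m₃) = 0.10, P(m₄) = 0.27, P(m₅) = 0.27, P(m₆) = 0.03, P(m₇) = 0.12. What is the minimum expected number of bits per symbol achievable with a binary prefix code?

Repeatedly combine the two least-probable nodes; the expected code length is the sum of the merged weights.
merge 3/100 + 1/20 → 2/25
merge 2/25 + 1/10 → 9/50
merge 3/25 + 4/25 → 7/25
merge 9/50 + 27/100 → 9/20
merge 27/100 + 7/25 → 11/20
merge 9/20 + 11/20 → 1
L = 2/25 + 9/50 + 7/25 + 9/20 + 11/20 + 1 = 127/50 = 2.54 bits/symbol.

2.54 bits/symbol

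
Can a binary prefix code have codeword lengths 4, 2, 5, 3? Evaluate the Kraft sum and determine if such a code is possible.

0.46875; yes

With common denominator 2^5 = 32: Σ 2^(−ℓᵢ) = 2/32 + 8/32 + 1/32 + 4/32 = 15/32 = 0.46875.
Kraft's inequality requires Σ ≤ 1; here Σ = 0.46875 ≤ 1, so such a prefix code exists.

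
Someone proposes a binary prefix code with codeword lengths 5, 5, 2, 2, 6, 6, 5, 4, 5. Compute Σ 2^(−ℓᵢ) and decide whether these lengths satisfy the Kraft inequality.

0.71875; yes

With common denominator 2^6 = 64: Σ 2^(−ℓᵢ) = 2/64 + 2/64 + 16/64 + 16/64 + 1/64 + 1/64 + 2/64 + 4/64 + 2/64 = 46/64 = 0.71875.
Kraft's inequality requires Σ ≤ 1; here Σ = 0.71875 ≤ 1, so such a prefix code exists.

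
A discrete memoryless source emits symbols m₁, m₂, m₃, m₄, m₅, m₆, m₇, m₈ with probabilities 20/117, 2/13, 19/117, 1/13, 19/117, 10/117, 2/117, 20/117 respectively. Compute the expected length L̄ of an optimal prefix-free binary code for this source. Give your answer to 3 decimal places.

2.923 bits/symbol

Repeatedly combine the two least-probable nodes; the expected code length is the sum of the merged weights.
merge 2/117 + 1/13 → 11/117
merge 10/117 + 11/117 → 7/39
merge 2/13 + 19/117 → 37/117
merge 19/117 + 20/117 → 1/3
merge 20/117 + 7/39 → 41/117
merge 37/117 + 1/3 → 76/117
merge 41/117 + 76/117 → 1
L = 11/117 + 7/39 + 37/117 + 1/3 + 41/117 + 76/117 + 1 = 38/13 ≈ 2.923 bits/symbol.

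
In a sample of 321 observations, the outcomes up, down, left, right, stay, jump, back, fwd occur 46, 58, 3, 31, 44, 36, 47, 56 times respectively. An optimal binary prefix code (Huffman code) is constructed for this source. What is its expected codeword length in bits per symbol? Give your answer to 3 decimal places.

2.925 bits/symbol

Probabilities are the counts divided by 321.
Repeatedly combine the two least-probable nodes; the expected code length is the sum of the merged weights.
merge 1/107 + 31/321 → 34/321
merge 34/321 + 12/107 → 70/321
merge 44/321 + 46/321 → 30/107
merge 47/321 + 56/321 → 103/321
merge 58/321 + 70/321 → 128/321
merge 30/107 + 103/321 → 193/321
merge 128/321 + 193/321 → 1
L = 34/321 + 70/321 + 30/107 + 103/321 + 128/321 + 193/321 + 1 = 313/107 ≈ 2.925 bits/symbol.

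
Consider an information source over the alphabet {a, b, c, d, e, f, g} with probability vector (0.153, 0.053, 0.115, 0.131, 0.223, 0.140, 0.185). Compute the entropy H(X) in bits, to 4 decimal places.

2.7122 bits

H = −Σ pᵢ log₂ pᵢ.
−0.153·log₂(0.153) = 0.4144
−0.053·log₂(0.053) = 0.2246
−0.115·log₂(0.115) = 0.3588
−0.131·log₂(0.131) = 0.3841
−0.223·log₂(0.223) = 0.4828
−0.140·log₂(0.140) = 0.3971
−0.185·log₂(0.185) = 0.4504
Sum ≈ 2.7122 → 2.7122 bits.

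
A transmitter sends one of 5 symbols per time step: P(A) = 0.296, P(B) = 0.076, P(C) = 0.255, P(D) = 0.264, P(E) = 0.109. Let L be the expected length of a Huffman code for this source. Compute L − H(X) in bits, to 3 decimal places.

0.024 bits

Entropy H = −Σ p log₂ p ≈ 2.1609 bits.
Huffman merges: 19/250+109/1000→37/200; 37/200+51/200→11/25; 33/125+37/125→14/25; 11/25+14/25→1. L = 437/200 ≈ 2.1850.
L − H = 2.1850 − 2.1609 = 0.024 bits.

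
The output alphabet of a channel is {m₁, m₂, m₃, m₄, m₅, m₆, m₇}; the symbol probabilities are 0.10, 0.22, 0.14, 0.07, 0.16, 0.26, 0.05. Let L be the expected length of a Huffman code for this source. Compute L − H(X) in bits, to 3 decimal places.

0.017 bits

Entropy H = −Σ p log₂ p ≈ 2.6228 bits.
Huffman merges: 1/20+7/100→3/25; 1/10+3/25→11/50; 7/50+4/25→3/10; 11/50+11/50→11/25; 13/50+3/10→14/25; 11/25+14/25→1. L = 66/25 ≈ 2.6400.
L − H = 2.6400 − 2.6228 = 0.017 bits.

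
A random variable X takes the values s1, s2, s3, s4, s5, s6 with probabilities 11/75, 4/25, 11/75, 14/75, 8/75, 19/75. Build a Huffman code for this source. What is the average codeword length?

Repeatedly combine the two least-probable nodes; the expected code length is the sum of the merged weights.
merge 8/75 + 11/75 → 19/75
merge 11/75 + 4/25 → 23/75
merge 14/75 + 19/75 → 11/25
merge 19/75 + 23/75 → 14/25
merge 11/25 + 14/25 → 1
L = 19/75 + 23/75 + 11/25 + 14/25 + 1 = 64/25 = 2.56 bits/symbol.

2.56 bits/symbol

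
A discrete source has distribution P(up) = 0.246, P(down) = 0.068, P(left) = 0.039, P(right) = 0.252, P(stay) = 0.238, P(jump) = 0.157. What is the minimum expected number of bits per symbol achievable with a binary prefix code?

2.371 bits/symbol

Repeatedly combine the two least-probable nodes; the expected code length is the sum of the merged weights.
merge 39/1000 + 17/250 → 107/1000
merge 107/1000 + 157/1000 → 33/125
merge 119/500 + 123/500 → 121/250
merge 63/250 + 33/125 → 129/250
merge 121/250 + 129/250 → 1
L = 107/1000 + 33/125 + 121/250 + 129/250 + 1 = 2371/1000 = 2.371 bits/symbol.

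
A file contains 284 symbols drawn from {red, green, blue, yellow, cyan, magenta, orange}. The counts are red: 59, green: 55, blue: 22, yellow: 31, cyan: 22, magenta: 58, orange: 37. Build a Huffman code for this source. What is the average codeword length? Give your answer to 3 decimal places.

2.743 bits/symbol

Probabilities are the counts divided by 284.
Repeatedly combine the two least-probable nodes; the expected code length is the sum of the merged weights.
merge 11/142 + 11/142 → 11/71
merge 31/284 + 37/284 → 17/71
merge 11/71 + 55/284 → 99/284
merge 29/142 + 59/284 → 117/284
merge 17/71 + 99/284 → 167/284
merge 117/284 + 167/284 → 1
L = 11/71 + 17/71 + 99/284 + 117/284 + 167/284 + 1 = 779/284 ≈ 2.743 bits/symbol.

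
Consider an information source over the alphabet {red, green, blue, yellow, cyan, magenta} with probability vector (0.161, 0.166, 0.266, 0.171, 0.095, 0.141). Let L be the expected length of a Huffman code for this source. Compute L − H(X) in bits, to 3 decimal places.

Entropy H = −Σ p log₂ p ≈ 2.5193 bits.
Huffman merges: 19/200+141/1000→59/250; 161/1000+83/500→327/1000; 171/1000+59/250→407/1000; 133/500+327/1000→593/1000; 407/1000+593/1000→1. L = 2563/1000 ≈ 2.5630.
L − H = 2.5630 − 2.5193 = 0.044 bits.

0.044 bits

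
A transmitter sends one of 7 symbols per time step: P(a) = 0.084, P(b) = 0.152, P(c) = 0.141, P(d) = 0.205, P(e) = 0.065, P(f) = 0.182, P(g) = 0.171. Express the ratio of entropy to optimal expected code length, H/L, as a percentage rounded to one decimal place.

98.5%

Entropy H = −Σ p log₂ p ≈ 2.7198 bits.
Huffman merges: 13/200+21/250→149/1000; 141/1000+149/1000→29/100; 19/125+171/1000→323/1000; 91/500+41/200→387/1000; 29/100+323/1000→613/1000; 387/1000+613/1000→1. L = 1381/500 ≈ 2.7620.
Efficiency = H/L = 2.7198/2.7620 = 98.5%.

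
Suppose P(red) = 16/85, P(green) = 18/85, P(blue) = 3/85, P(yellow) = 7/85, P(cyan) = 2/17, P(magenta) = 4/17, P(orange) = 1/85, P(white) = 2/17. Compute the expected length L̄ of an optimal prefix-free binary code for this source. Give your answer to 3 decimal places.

Repeatedly combine the two least-probable nodes; the expected code length is the sum of the merged weights.
merge 1/85 + 3/85 → 4/85
merge 4/85 + 7/85 → 11/85
merge 2/17 + 2/17 → 4/17
merge 11/85 + 16/85 → 27/85
merge 18/85 + 4/17 → 38/85
merge 4/17 + 27/85 → 47/85
merge 38/85 + 47/85 → 1
L = 4/85 + 11/85 + 4/17 + 27/85 + 38/85 + 47/85 + 1 = 232/85 ≈ 2.729 bits/symbol.

2.729 bits/symbol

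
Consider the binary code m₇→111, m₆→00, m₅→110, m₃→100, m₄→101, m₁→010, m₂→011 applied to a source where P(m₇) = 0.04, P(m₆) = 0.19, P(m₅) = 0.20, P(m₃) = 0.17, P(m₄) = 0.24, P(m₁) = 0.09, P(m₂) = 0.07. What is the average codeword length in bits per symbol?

L̄ = Σ pᵢ·ℓᵢ = 0.04·3 + 0.19·2 + 0.20·3 + 0.17·3 + 0.24·3 + 0.09·3 + 0.07·3 = 2.81 bits/symbol.

2.81 bits/symbol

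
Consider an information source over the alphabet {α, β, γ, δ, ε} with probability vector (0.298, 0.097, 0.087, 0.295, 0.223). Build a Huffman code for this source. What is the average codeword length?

2.184 bits/symbol

Repeatedly combine the two least-probable nodes; the expected code length is the sum of the merged weights.
merge 87/1000 + 97/1000 → 23/125
merge 23/125 + 223/1000 → 407/1000
merge 59/200 + 149/500 → 593/1000
merge 407/1000 + 593/1000 → 1
L = 23/125 + 407/1000 + 593/1000 + 1 = 273/125 = 2.184 bits/symbol.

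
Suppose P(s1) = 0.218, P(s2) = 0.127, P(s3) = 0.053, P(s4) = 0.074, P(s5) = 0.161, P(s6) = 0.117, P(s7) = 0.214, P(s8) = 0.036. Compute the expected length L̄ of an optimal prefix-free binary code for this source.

Repeatedly combine the two least-probable nodes; the expected code length is the sum of the merged weights.
merge 9/250 + 53/1000 → 89/1000
merge 37/500 + 89/1000 → 163/1000
merge 117/1000 + 127/1000 → 61/250
merge 161/1000 + 163/1000 → 81/250
merge 107/500 + 109/500 → 54/125
merge 61/250 + 81/250 → 71/125
merge 54/125 + 71/125 → 1
L = 89/1000 + 163/1000 + 61/250 + 81/250 + 54/125 + 71/125 + 1 = 141/50 = 2.82 bits/symbol.

2.82 bits/symbol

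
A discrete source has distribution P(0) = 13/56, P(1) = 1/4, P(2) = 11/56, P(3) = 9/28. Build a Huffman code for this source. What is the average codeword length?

Repeatedly combine the two least-probable nodes; the expected code length is the sum of the merged weights.
merge 11/56 + 13/56 → 3/7
merge 1/4 + 9/28 → 4/7
merge 3/7 + 4/7 → 1
L = 3/7 + 4/7 + 1 = 2 bits/symbol.

2 bits/symbol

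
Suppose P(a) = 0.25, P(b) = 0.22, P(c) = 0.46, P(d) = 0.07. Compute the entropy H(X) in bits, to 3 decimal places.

1.764 bits

H = −Σ pᵢ log₂ pᵢ.
−0.25·log₂(0.25) = 0.5000
−0.22·log₂(0.22) = 0.4806
−0.46·log₂(0.46) = 0.5153
−0.07·log₂(0.07) = 0.2686
Sum ≈ 1.7645 → 1.764 bits.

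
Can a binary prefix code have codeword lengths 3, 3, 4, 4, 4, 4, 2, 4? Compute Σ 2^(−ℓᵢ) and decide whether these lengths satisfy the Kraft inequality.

0.8125; yes

With common denominator 2^4 = 16: Σ 2^(−ℓᵢ) = 2/16 + 2/16 + 1/16 + 1/16 + 1/16 + 1/16 + 4/16 + 1/16 = 13/16 = 0.8125.
Kraft's inequality requires Σ ≤ 1; here Σ = 0.8125 ≤ 1, so such a prefix code exists.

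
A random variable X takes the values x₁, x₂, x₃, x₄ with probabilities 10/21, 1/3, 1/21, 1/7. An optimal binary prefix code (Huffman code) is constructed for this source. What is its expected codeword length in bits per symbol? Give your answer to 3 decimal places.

1.714 bits/symbol

Repeatedly combine the two least-probable nodes; the expected code length is the sum of the merged weights.
merge 1/21 + 1/7 → 4/21
merge 4/21 + 1/3 → 11/21
merge 10/21 + 11/21 → 1
L = 4/21 + 11/21 + 1 = 12/7 ≈ 1.714 bits/symbol.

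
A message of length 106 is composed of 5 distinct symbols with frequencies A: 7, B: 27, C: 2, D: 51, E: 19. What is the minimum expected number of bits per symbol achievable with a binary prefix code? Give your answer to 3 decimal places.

1.868 bits/symbol

Probabilities are the counts divided by 106.
Repeatedly combine the two least-probable nodes; the expected code length is the sum of the merged weights.
merge 1/53 + 7/106 → 9/106
merge 9/106 + 19/106 → 14/53
merge 27/106 + 14/53 → 55/106
merge 51/106 + 55/106 → 1
L = 9/106 + 14/53 + 55/106 + 1 = 99/53 ≈ 1.868 bits/symbol.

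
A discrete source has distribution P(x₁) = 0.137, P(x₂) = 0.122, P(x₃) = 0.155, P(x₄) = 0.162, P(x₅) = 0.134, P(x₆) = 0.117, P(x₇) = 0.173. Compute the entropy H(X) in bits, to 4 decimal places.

H = −Σ pᵢ log₂ pᵢ.
−0.137·log₂(0.137) = 0.3929
−0.122·log₂(0.122) = 0.3703
−0.155·log₂(0.155) = 0.4169
−0.162·log₂(0.162) = 0.4254
−0.134·log₂(0.134) = 0.3886
−0.117·log₂(0.117) = 0.3622
−0.173·log₂(0.173) = 0.4379
Sum ≈ 2.7941 → 2.7941 bits.

2.7941 bits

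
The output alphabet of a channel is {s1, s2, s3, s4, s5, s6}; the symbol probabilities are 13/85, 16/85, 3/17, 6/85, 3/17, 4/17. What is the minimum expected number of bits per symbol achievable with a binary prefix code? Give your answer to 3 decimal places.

Repeatedly combine the two least-probable nodes; the expected code length is the sum of the merged weights.
merge 6/85 + 13/85 → 19/85
merge 3/17 + 3/17 → 6/17
merge 16/85 + 19/85 → 7/17
merge 4/17 + 6/17 → 10/17
merge 7/17 + 10/17 → 1
L = 19/85 + 6/17 + 7/17 + 10/17 + 1 = 219/85 ≈ 2.576 bits/symbol.

2.576 bits/symbol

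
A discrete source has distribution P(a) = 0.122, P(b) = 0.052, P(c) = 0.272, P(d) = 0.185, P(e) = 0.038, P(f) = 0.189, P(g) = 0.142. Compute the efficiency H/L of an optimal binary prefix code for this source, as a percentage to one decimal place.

98.4%

Entropy H = −Σ p log₂ p ≈ 2.5868 bits.
Huffman merges: 19/500+13/250→9/100; 9/100+61/500→53/250; 71/500+37/200→327/1000; 189/1000+53/250→401/1000; 34/125+327/1000→599/1000; 401/1000+599/1000→1. L = 2629/1000 ≈ 2.6290.
Efficiency = H/L = 2.5868/2.6290 = 98.4%.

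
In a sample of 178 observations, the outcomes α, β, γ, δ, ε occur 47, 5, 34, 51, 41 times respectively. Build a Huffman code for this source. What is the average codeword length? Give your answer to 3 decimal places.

2.219 bits/symbol

Probabilities are the counts divided by 178.
Repeatedly combine the two least-probable nodes; the expected code length is the sum of the merged weights.
merge 5/178 + 17/89 → 39/178
merge 39/178 + 41/178 → 40/89
merge 47/178 + 51/178 → 49/89
merge 40/89 + 49/89 → 1
L = 39/178 + 40/89 + 49/89 + 1 = 395/178 ≈ 2.219 bits/symbol.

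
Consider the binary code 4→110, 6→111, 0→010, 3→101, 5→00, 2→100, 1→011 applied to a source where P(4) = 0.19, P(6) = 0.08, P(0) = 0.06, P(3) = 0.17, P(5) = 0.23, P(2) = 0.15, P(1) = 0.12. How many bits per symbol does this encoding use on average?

L̄ = Σ pᵢ·ℓᵢ = 0.19·3 + 0.08·3 + 0.06·3 + 0.17·3 + 0.23·2 + 0.15·3 + 0.12·3 = 2.77 bits/symbol.

2.77 bits/symbol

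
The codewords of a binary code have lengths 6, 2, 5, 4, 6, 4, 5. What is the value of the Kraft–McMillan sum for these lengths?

0.46875

With common denominator 2^6 = 64: Σ 2^(−ℓᵢ) = 1/64 + 16/64 + 2/64 + 4/64 + 1/64 + 4/64 + 2/64 = 30/64 = 0.46875.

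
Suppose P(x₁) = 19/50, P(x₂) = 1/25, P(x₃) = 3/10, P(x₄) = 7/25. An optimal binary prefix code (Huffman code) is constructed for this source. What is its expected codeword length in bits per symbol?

1.94 bits/symbol

Repeatedly combine the two least-probable nodes; the expected code length is the sum of the merged weights.
merge 1/25 + 7/25 → 8/25
merge 3/10 + 8/25 → 31/50
merge 19/50 + 31/50 → 1
L = 8/25 + 31/50 + 1 = 97/50 = 1.94 bits/symbol.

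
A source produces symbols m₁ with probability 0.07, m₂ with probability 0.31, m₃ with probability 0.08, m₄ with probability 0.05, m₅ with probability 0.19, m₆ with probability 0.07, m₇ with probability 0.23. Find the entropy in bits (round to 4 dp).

2.5114 bits

H = −Σ pᵢ log₂ pᵢ.
−0.07·log₂(0.07) = 0.2686
−0.31·log₂(0.31) = 0.5238
−0.08·log₂(0.08) = 0.2915
−0.05·log₂(0.05) = 0.2161
−0.19·log₂(0.19) = 0.4552
−0.07·log₂(0.07) = 0.2686
−0.23·log₂(0.23) = 0.4877
Sum ≈ 2.5114 → 2.5114 bits.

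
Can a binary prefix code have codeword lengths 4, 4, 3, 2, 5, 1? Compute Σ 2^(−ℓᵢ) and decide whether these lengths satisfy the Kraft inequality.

With common denominator 2^5 = 32: Σ 2^(−ℓᵢ) = 2/32 + 2/32 + 4/32 + 8/32 + 1/32 + 16/32 = 33/32 = 1.03125.
Kraft's inequality requires Σ ≤ 1; here Σ = 1.03125 > 1, so no such prefix code exists.

1.03125; no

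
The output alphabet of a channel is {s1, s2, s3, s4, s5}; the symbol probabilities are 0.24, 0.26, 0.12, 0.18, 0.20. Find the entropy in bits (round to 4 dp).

2.2762 bits

H = −Σ pᵢ log₂ pᵢ.
−0.24·log₂(0.24) = 0.4941
−0.26·log₂(0.26) = 0.5053
−0.12·log₂(0.12) = 0.3671
−0.18·log₂(0.18) = 0.4453
−0.20·log₂(0.20) = 0.4644
Sum ≈ 2.2762 → 2.2762 bits.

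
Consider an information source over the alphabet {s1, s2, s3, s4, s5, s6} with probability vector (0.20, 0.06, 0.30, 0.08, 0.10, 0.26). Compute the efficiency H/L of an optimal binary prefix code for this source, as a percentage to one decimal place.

Entropy H = −Σ p log₂ p ≈ 2.3580 bits.
Huffman merges: 3/50+2/25→7/50; 1/10+7/50→6/25; 1/5+6/25→11/25; 13/50+3/10→14/25; 11/25+14/25→1. L = 119/50 ≈ 2.3800.
Efficiency = H/L = 2.3580/2.3800 = 99.1%.

99.1%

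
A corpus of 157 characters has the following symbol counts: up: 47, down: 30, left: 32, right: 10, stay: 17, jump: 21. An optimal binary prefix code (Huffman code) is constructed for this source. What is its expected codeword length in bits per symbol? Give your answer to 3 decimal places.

2.478 bits/symbol

Probabilities are the counts divided by 157.
Repeatedly combine the two least-probable nodes; the expected code length is the sum of the merged weights.
merge 10/157 + 17/157 → 27/157
merge 21/157 + 27/157 → 48/157
merge 30/157 + 32/157 → 62/157
merge 47/157 + 48/157 → 95/157
merge 62/157 + 95/157 → 1
L = 27/157 + 48/157 + 62/157 + 95/157 + 1 = 389/157 ≈ 2.478 bits/symbol.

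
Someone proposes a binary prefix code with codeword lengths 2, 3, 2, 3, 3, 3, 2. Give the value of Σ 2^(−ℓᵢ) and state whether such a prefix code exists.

1.25; no

With common denominator 2^3 = 8: Σ 2^(−ℓᵢ) = 2/8 + 1/8 + 2/8 + 1/8 + 1/8 + 1/8 + 2/8 = 10/8 = 1.25.
Kraft's inequality requires Σ ≤ 1; here Σ = 1.25 > 1, so no such prefix code exists.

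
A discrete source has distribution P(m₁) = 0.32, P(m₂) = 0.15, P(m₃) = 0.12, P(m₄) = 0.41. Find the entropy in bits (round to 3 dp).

1.831 bits

H = −Σ pᵢ log₂ pᵢ.
−0.32·log₂(0.32) = 0.5260
−0.15·log₂(0.15) = 0.4105
−0.12·log₂(0.12) = 0.3671
−0.41·log₂(0.41) = 0.5274
Sum ≈ 1.8310 → 1.831 bits.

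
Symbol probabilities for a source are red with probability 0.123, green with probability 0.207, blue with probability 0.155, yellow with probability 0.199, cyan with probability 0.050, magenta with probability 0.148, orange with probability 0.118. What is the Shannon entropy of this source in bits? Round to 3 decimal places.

2.710 bits

H = −Σ pᵢ log₂ pᵢ.
−0.123·log₂(0.123) = 0.3719
−0.207·log₂(0.207) = 0.4704
−0.155·log₂(0.155) = 0.4169
−0.199·log₂(0.199) = 0.4635
−0.050·log₂(0.050) = 0.2161
−0.148·log₂(0.148) = 0.4079
−0.118·log₂(0.118) = 0.3638
Sum ≈ 2.7105 → 2.710 bits.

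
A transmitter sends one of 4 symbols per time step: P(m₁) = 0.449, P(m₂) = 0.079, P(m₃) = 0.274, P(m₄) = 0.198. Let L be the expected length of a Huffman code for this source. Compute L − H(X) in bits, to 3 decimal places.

0.046 bits

Entropy H = −Σ p log₂ p ≈ 1.7824 bits.
Huffman merges: 79/1000+99/500→277/1000; 137/500+277/1000→551/1000; 449/1000+551/1000→1. L = 457/250 ≈ 1.8280.
L − H = 1.8280 − 1.7824 = 0.046 bits.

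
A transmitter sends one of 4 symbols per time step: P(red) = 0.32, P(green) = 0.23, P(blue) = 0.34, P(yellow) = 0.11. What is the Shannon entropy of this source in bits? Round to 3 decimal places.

1.893 bits

H = −Σ pᵢ log₂ pᵢ.
−0.32·log₂(0.32) = 0.5260
−0.23·log₂(0.23) = 0.4877
−0.34·log₂(0.34) = 0.5292
−0.11·log₂(0.11) = 0.3503
Sum ≈ 1.8932 → 1.893 bits.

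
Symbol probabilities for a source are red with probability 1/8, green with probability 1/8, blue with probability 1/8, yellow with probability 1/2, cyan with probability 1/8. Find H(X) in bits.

Each probability is a power of 1/2, so log₂(1/p) is an integer.
H = Σ p·log₂(1/p) = 1/8·3 + 1/8·3 + 1/8·3 + 1/2·1 + 1/8·3 = 2 bits.

2 bits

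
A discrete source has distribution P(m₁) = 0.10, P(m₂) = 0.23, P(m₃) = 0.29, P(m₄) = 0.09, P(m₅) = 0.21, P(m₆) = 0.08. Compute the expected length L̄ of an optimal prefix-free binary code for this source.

Repeatedly combine the two least-probable nodes; the expected code length is the sum of the merged weights.
merge 2/25 + 9/100 → 17/100
merge 1/10 + 17/100 → 27/100
merge 21/100 + 23/100 → 11/25
merge 27/100 + 29/100 → 14/25
merge 11/25 + 14/25 → 1
L = 17/100 + 27/100 + 11/25 + 14/25 + 1 = 61/25 = 2.44 bits/symbol.

2.44 bits/symbol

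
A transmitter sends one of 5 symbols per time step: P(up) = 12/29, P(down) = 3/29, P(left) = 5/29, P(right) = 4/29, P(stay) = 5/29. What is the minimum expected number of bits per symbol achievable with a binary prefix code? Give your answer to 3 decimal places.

Repeatedly combine the two least-probable nodes; the expected code length is the sum of the merged weights.
merge 3/29 + 4/29 → 7/29
merge 5/29 + 5/29 → 10/29
merge 7/29 + 10/29 → 17/29
merge 12/29 + 17/29 → 1
L = 7/29 + 10/29 + 17/29 + 1 = 63/29 ≈ 2.172 bits/symbol.

2.172 bits/symbol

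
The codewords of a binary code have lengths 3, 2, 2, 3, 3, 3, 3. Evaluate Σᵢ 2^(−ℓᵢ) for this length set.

With common denominator 2^3 = 8: Σ 2^(−ℓᵢ) = 1/8 + 2/8 + 2/8 + 1/8 + 1/8 + 1/8 + 1/8 = 9/8 = 1.125.

1.125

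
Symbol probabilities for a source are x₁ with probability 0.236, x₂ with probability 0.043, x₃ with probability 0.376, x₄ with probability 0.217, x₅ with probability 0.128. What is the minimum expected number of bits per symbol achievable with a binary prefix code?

Repeatedly combine the two least-probable nodes; the expected code length is the sum of the merged weights.
merge 43/1000 + 16/125 → 171/1000
merge 171/1000 + 217/1000 → 97/250
merge 59/250 + 47/125 → 153/250
merge 97/250 + 153/250 → 1
L = 171/1000 + 97/250 + 153/250 + 1 = 2171/1000 = 2.171 bits/symbol.

2.171 bits/symbol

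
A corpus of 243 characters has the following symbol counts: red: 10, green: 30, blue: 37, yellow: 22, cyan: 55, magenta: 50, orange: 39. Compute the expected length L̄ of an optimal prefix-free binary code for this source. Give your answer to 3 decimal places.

2.700 bits/symbol

Probabilities are the counts divided by 243.
Repeatedly combine the two least-probable nodes; the expected code length is the sum of the merged weights.
merge 10/243 + 22/243 → 32/243
merge 10/81 + 32/243 → 62/243
merge 37/243 + 13/81 → 76/243
merge 50/243 + 55/243 → 35/81
merge 62/243 + 76/243 → 46/81
merge 35/81 + 46/81 → 1
L = 32/243 + 62/243 + 76/243 + 35/81 + 46/81 + 1 = 656/243 ≈ 2.700 bits/symbol.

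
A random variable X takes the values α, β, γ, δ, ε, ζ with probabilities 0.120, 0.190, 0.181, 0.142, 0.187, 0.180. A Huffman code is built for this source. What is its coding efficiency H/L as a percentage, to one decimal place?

97.8%

Entropy H = −Σ p log₂ p ≈ 2.5661 bits.
Huffman merges: 3/25+71/500→131/500; 9/50+181/1000→361/1000; 187/1000+19/100→377/1000; 131/500+361/1000→623/1000; 377/1000+623/1000→1. L = 2623/1000 ≈ 2.6230.
Efficiency = H/L = 2.5661/2.6230 = 97.8%.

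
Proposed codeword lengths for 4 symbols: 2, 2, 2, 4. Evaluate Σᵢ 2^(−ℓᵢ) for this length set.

0.8125

With common denominator 2^4 = 16: Σ 2^(−ℓᵢ) = 4/16 + 4/16 + 4/16 + 1/16 = 13/16 = 0.8125.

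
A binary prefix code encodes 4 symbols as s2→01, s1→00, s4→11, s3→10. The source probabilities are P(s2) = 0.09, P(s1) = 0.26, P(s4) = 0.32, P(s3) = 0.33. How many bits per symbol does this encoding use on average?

2 bits/symbol

L̄ = Σ pᵢ·ℓᵢ = 0.09·2 + 0.26·2 + 0.32·2 + 0.33·2 = 2 bits/symbol.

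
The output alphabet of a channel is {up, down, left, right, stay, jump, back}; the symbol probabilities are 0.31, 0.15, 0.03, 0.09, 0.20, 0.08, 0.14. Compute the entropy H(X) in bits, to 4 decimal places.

2.5518 bits

H = −Σ pᵢ log₂ pᵢ.
−0.31·log₂(0.31) = 0.5238
−0.15·log₂(0.15) = 0.4105
−0.03·log₂(0.03) = 0.1518
−0.09·log₂(0.09) = 0.3127
−0.20·log₂(0.20) = 0.4644
−0.08·log₂(0.08) = 0.2915
−0.14·log₂(0.14) = 0.3971
Sum ≈ 2.5518 → 2.5518 bits.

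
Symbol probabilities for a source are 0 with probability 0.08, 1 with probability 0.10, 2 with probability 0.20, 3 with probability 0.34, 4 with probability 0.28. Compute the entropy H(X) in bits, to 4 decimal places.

H = −Σ pᵢ log₂ pᵢ.
−0.08·log₂(0.08) = 0.2915
−0.10·log₂(0.10) = 0.3322
−0.20·log₂(0.20) = 0.4644
−0.34·log₂(0.34) = 0.5292
−0.28·log₂(0.28) = 0.5142
Sum ≈ 2.1315 → 2.1315 bits.

2.1315 bits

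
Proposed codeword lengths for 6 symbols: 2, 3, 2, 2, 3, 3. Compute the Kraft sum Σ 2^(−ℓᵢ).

With common denominator 2^3 = 8: Σ 2^(−ℓᵢ) = 2/8 + 1/8 + 2/8 + 2/8 + 1/8 + 1/8 = 9/8 = 1.125.

1.125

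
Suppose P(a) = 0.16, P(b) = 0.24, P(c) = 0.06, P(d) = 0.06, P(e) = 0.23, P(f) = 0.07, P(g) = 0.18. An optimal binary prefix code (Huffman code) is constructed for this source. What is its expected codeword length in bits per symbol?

Repeatedly combine the two least-probable nodes; the expected code length is the sum of the merged weights.
merge 3/50 + 3/50 → 3/25
merge 7/100 + 3/25 → 19/100
merge 4/25 + 9/50 → 17/50
merge 19/100 + 23/100 → 21/50
merge 6/25 + 17/50 → 29/50
merge 21/50 + 29/50 → 1
L = 3/25 + 19/100 + 17/50 + 21/50 + 29/50 + 1 = 53/20 = 2.65 bits/symbol.

2.65 bits/symbol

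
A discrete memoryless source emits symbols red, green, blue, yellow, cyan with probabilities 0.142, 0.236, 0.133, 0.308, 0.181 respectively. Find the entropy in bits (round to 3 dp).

H = −Σ pᵢ log₂ pᵢ.
−0.142·log₂(0.142) = 0.3999
−0.236·log₂(0.236) = 0.4916
−0.133·log₂(0.133) = 0.3871
−0.308·log₂(0.308) = 0.5233
−0.181·log₂(0.181) = 0.4463
Sum ≈ 2.2482 → 2.248 bits.

2.248 bits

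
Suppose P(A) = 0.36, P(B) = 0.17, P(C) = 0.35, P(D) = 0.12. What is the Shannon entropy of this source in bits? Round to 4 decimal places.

H = −Σ pᵢ log₂ pᵢ.
−0.36·log₂(0.36) = 0.5306
−0.17·log₂(0.17) = 0.4346
−0.35·log₂(0.35) = 0.5301
−0.12·log₂(0.12) = 0.3671
Sum ≈ 1.8624 → 1.8624 bits.

1.8624 bits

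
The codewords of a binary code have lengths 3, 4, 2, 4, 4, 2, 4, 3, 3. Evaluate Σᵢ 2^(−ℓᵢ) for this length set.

1.125

With common denominator 2^4 = 16: Σ 2^(−ℓᵢ) = 2/16 + 1/16 + 4/16 + 1/16 + 1/16 + 4/16 + 1/16 + 2/16 + 2/16 = 18/16 = 1.125.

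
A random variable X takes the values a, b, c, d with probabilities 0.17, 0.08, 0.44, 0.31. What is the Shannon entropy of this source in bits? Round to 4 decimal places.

1.7710 bits

H = −Σ pᵢ log₂ pᵢ.
−0.17·log₂(0.17) = 0.4346
−0.08·log₂(0.08) = 0.2915
−0.44·log₂(0.44) = 0.5211
−0.31·log₂(0.31) = 0.5238
Sum ≈ 1.7710 → 1.7710 bits.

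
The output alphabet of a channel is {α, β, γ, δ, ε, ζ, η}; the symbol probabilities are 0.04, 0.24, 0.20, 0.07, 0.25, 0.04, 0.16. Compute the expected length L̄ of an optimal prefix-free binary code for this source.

2.54 bits/symbol

Repeatedly combine the two least-probable nodes; the expected code length is the sum of the merged weights.
merge 1/25 + 1/25 → 2/25
merge 7/100 + 2/25 → 3/20
merge 3/20 + 4/25 → 31/100
merge 1/5 + 6/25 → 11/25
merge 1/4 + 31/100 → 14/25
merge 11/25 + 14/25 → 1
L = 2/25 + 3/20 + 31/100 + 11/25 + 14/25 + 1 = 127/50 = 2.54 bits/symbol.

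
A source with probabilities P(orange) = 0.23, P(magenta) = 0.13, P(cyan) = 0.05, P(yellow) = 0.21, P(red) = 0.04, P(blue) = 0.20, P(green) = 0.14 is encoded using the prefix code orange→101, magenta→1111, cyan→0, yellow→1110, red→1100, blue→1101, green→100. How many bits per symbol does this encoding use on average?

L̄ = Σ pᵢ·ℓᵢ = 0.23·3 + 0.13·4 + 0.05·1 + 0.21·4 + 0.04·4 + 0.20·4 + 0.14·3 = 3.48 bits/symbol.

3.48 bits/symbol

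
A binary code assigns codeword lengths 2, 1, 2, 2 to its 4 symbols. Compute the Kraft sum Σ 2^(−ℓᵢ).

1.25

With common denominator 2^2 = 4: Σ 2^(−ℓᵢ) = 1/4 + 2/4 + 1/4 + 1/4 = 5/4 = 1.25.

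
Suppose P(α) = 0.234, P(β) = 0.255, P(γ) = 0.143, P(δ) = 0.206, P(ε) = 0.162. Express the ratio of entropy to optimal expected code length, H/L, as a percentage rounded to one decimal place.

Entropy H = −Σ p log₂ p ≈ 2.2892 bits.
Huffman merges: 143/1000+81/500→61/200; 103/500+117/500→11/25; 51/200+61/200→14/25; 11/25+14/25→1. L = 461/200 ≈ 2.3050.
Efficiency = H/L = 2.2892/2.3050 = 99.3%.

99.3%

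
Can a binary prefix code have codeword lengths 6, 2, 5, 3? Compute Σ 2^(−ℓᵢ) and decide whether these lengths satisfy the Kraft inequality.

With common denominator 2^6 = 64: Σ 2^(−ℓᵢ) = 1/64 + 16/64 + 2/64 + 8/64 = 27/64 = 0.421875.
Kraft's inequality requires Σ ≤ 1; here Σ = 0.421875 ≤ 1, so such a prefix code exists.

0.421875; yes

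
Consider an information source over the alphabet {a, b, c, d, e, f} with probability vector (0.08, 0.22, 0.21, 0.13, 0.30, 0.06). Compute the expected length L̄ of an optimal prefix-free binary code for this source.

Repeatedly combine the two least-probable nodes; the expected code length is the sum of the merged weights.
merge 3/50 + 2/25 → 7/50
merge 13/100 + 7/50 → 27/100
merge 21/100 + 11/50 → 43/100
merge 27/100 + 3/10 → 57/100
merge 43/100 + 57/100 → 1
L = 7/50 + 27/100 + 43/100 + 57/100 + 1 = 241/100 = 2.41 bits/symbol.

2.41 bits/symbol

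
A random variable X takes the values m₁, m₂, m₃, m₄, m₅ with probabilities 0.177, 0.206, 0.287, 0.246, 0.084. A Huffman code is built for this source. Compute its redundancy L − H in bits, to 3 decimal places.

Entropy H = −Σ p log₂ p ≈ 2.2265 bits.
Huffman merges: 21/250+177/1000→261/1000; 103/500+123/500→113/250; 261/1000+287/1000→137/250; 113/250+137/250→1. L = 2261/1000 ≈ 2.2610.
L − H = 2.2610 − 2.2265 = 0.035 bits.

0.035 bits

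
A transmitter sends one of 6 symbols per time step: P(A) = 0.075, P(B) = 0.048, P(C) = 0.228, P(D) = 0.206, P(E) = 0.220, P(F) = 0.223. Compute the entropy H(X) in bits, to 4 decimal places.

H = −Σ pᵢ log₂ pᵢ.
−0.075·log₂(0.075) = 0.2803
−0.048·log₂(0.048) = 0.2103
−0.228·log₂(0.228) = 0.4863
−0.206·log₂(0.206) = 0.4695
−0.220·log₂(0.220) = 0.4806
−0.223·log₂(0.223) = 0.4828
Sum ≈ 2.4097 → 2.4097 bits.

2.4097 bits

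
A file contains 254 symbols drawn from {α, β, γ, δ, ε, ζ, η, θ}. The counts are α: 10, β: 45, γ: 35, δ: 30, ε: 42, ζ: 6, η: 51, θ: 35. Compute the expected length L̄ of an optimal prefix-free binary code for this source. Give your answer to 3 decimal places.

2.862 bits/symbol

Probabilities are the counts divided by 254.
Repeatedly combine the two least-probable nodes; the expected code length is the sum of the merged weights.
merge 3/127 + 5/127 → 8/127
merge 8/127 + 15/127 → 23/127
merge 35/254 + 35/254 → 35/127
merge 21/127 + 45/254 → 87/254
merge 23/127 + 51/254 → 97/254
merge 35/127 + 87/254 → 157/254
merge 97/254 + 157/254 → 1
L = 8/127 + 23/127 + 35/127 + 87/254 + 97/254 + 157/254 + 1 = 727/254 ≈ 2.862 bits/symbol.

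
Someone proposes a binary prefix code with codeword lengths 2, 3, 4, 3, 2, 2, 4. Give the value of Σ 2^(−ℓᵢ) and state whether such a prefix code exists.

With common denominator 2^4 = 16: Σ 2^(−ℓᵢ) = 4/16 + 2/16 + 1/16 + 2/16 + 4/16 + 4/16 + 1/16 = 18/16 = 1.125.
Kraft's inequality requires Σ ≤ 1; here Σ = 1.125 > 1, so no such prefix code exists.

1.125; no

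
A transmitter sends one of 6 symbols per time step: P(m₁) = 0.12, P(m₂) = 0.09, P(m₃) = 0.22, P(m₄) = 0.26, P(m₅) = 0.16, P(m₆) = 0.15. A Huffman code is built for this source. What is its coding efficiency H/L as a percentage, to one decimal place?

99.2%

Entropy H = −Σ p log₂ p ≈ 2.4991 bits.
Huffman merges: 9/100+3/25→21/100; 3/20+4/25→31/100; 21/100+11/50→43/100; 13/50+31/100→57/100; 43/100+57/100→1. L = 63/25 ≈ 2.5200.
Efficiency = H/L = 2.4991/2.5200 = 99.2%.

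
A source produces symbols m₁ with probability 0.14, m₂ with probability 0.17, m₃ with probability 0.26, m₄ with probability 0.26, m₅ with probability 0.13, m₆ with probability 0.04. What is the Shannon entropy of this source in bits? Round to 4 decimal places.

2.4107 bits

H = −Σ pᵢ log₂ pᵢ.
−0.14·log₂(0.14) = 0.3971
−0.17·log₂(0.17) = 0.4346
−0.26·log₂(0.26) = 0.5053
−0.26·log₂(0.26) = 0.5053
−0.13·log₂(0.13) = 0.3826
−0.04·log₂(0.04) = 0.1858
Sum ≈ 2.4107 → 2.4107 bits.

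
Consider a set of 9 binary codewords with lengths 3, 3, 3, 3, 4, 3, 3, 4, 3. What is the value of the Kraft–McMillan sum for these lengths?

1

With common denominator 2^4 = 16: Σ 2^(−ℓᵢ) = 2/16 + 2/16 + 2/16 + 2/16 + 1/16 + 2/16 + 2/16 + 1/16 + 2/16 = 16/16 = 1.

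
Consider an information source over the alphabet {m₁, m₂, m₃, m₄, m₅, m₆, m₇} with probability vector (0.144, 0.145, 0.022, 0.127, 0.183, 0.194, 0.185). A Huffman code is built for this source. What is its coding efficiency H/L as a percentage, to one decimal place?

Entropy H = −Σ p log₂ p ≈ 2.6635 bits.
Huffman merges: 11/500+127/1000→149/1000; 18/125+29/200→289/1000; 149/1000+183/1000→83/250; 37/200+97/500→379/1000; 289/1000+83/250→621/1000; 379/1000+621/1000→1. L = 277/100 ≈ 2.7700.
Efficiency = H/L = 2.6635/2.7700 = 96.2%.

96.2%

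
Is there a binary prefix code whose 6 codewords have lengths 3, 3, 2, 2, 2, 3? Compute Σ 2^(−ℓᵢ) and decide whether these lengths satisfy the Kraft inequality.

1.125; no

With common denominator 2^3 = 8: Σ 2^(−ℓᵢ) = 1/8 + 1/8 + 2/8 + 2/8 + 2/8 + 1/8 = 9/8 = 1.125.
Kraft's inequality requires Σ ≤ 1; here Σ = 1.125 > 1, so no such prefix code exists.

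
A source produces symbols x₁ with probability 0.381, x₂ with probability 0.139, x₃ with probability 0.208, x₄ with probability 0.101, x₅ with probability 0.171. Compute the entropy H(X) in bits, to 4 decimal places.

H = −Σ pᵢ log₂ pᵢ.
−0.381·log₂(0.381) = 0.5304
−0.139·log₂(0.139) = 0.3957
−0.208·log₂(0.208) = 0.4712
−0.101·log₂(0.101) = 0.3341
−0.171·log₂(0.171) = 0.4357
Sum ≈ 2.1671 → 2.1671 bits.

2.1671 bits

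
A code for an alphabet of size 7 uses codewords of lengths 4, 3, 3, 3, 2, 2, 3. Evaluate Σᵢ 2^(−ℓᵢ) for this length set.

With common denominator 2^4 = 16: Σ 2^(−ℓᵢ) = 1/16 + 2/16 + 2/16 + 2/16 + 4/16 + 4/16 + 2/16 = 17/16 = 1.0625.

1.0625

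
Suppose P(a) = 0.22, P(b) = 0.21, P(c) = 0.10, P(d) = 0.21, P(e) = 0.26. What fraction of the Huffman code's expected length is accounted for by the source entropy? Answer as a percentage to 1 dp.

98.0%

Entropy H = −Σ p log₂ p ≈ 2.2637 bits.
Huffman merges: 1/10+21/100→31/100; 21/100+11/50→43/100; 13/50+31/100→57/100; 43/100+57/100→1. L = 231/100 ≈ 2.3100.
Efficiency = H/L = 2.2637/2.3100 = 98.0%.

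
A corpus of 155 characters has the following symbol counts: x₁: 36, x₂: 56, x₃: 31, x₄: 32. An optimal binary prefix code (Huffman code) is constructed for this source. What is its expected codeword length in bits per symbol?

Probabilities are the counts divided by 155.
Repeatedly combine the two least-probable nodes; the expected code length is the sum of the merged weights.
merge 1/5 + 32/155 → 63/155
merge 36/155 + 56/155 → 92/155
merge 63/155 + 92/155 → 1
L = 63/155 + 92/155 + 1 = 2 bits/symbol.

2 bits/symbol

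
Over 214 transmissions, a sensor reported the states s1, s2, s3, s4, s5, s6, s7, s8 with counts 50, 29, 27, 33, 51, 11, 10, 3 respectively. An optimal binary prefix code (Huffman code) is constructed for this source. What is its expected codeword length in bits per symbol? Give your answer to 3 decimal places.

2.701 bits/symbol

Probabilities are the counts divided by 214.
Repeatedly combine the two least-probable nodes; the expected code length is the sum of the merged weights.
merge 3/214 + 5/107 → 13/214
merge 11/214 + 13/214 → 12/107
merge 12/107 + 27/214 → 51/214
merge 29/214 + 33/214 → 31/107
merge 25/107 + 51/214 → 101/214
merge 51/214 + 31/107 → 113/214
merge 101/214 + 113/214 → 1
L = 13/214 + 12/107 + 51/214 + 31/107 + 101/214 + 113/214 + 1 = 289/107 ≈ 2.701 bits/symbol.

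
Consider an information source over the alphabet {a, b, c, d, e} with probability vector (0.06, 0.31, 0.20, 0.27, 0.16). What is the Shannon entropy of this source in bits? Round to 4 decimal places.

H = −Σ pᵢ log₂ pᵢ.
−0.06·log₂(0.06) = 0.2435
−0.31·log₂(0.31) = 0.5238
−0.20·log₂(0.20) = 0.4644
−0.27·log₂(0.27) = 0.5100
−0.16·log₂(0.16) = 0.4230
Sum ≈ 2.1648 → 2.1648 bits.

2.1648 bits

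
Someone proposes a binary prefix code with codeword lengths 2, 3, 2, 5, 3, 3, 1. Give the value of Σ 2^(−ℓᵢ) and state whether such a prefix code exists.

With common denominator 2^5 = 32: Σ 2^(−ℓᵢ) = 8/32 + 4/32 + 8/32 + 1/32 + 4/32 + 4/32 + 16/32 = 45/32 = 1.40625.
Kraft's inequality requires Σ ≤ 1; here Σ = 1.40625 > 1, so no such prefix code exists.

1.40625; no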